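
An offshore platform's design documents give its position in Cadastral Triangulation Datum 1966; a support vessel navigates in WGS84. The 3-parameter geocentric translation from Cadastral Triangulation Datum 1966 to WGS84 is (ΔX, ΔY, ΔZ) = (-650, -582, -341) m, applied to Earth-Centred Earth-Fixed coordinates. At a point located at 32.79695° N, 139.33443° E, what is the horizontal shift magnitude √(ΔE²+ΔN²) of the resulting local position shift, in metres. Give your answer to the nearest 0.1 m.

The local east axis at (φ, λ) is (−sin λ, cos λ, 0), so ΔE = −sin(139.33443°)·(-650) + cos(139.33443°)·(-582) = 865.03 m.
The local north axis is (−sin φ cos λ, −sin φ sin λ, cos φ), giving ΔN = -267.063 + 205.429 − 286.643 = -348.28 m.
Horizontal magnitude = √(ΔE² + ΔN²) = √(865.03² + (-348.28)²) = 932.51 m.

932.5 m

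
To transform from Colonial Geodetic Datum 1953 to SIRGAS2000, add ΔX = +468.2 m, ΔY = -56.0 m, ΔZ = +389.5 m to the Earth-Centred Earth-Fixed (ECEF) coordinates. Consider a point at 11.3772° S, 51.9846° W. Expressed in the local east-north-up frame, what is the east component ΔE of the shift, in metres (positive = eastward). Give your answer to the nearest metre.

At φ = -11.3772°, λ = -51.9846°: sin φ = -0.197267, cos φ = 0.980350, sin λ = -0.787845, cos λ = 0.615873.
ΔE = −sin λ·ΔX + cos λ·ΔY = −(-0.787845)·(468.2) + (0.615873)·(-56.0) = 334.38 m.

ΔE = 334 m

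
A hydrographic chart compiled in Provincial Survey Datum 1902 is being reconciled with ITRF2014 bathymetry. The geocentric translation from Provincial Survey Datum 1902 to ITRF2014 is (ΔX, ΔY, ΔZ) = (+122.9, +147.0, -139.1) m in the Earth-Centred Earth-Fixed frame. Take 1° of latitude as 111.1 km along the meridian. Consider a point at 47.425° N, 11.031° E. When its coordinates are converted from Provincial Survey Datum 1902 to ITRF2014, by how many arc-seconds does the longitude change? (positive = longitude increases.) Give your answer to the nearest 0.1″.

sin φ = 0.736392, cos φ = 0.676555, sin λ = 0.191340, cos λ = 0.981524.
East component: ΔE = −sin λ·ΔX + cos λ·ΔY = −(0.191340)(122.9) + (0.981524)(147.0) = 120.77 m.
1° of latitude spans 111100 m; at latitude φ, 1° of longitude spans that × cos φ = 75165.2 m, so Δλ = 120.77 / 75165.2 × 3600 = 5.784″.

Δλ = 5.8″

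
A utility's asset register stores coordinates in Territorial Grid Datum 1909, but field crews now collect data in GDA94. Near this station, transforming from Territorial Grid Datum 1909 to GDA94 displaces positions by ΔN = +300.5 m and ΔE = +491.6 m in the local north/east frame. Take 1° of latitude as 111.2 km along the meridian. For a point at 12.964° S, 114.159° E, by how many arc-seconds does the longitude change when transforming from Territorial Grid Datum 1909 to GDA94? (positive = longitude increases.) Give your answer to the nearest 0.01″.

Δλ = 16.33″

At latitude -12.964°, cos φ = 0.974511.
1° of longitude at this latitude = 111.2 × cos φ = 108.37 km, so Δλ = 491.6 / 108365.6 = 0.0045365° = 16.331″.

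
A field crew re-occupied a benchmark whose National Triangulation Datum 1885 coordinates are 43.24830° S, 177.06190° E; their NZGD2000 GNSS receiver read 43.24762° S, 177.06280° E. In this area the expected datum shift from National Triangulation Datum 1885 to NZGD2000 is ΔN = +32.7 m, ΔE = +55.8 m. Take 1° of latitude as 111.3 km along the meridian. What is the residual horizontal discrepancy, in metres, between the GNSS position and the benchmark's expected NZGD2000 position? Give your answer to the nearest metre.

46 m

Observed coordinate differences: Δφ = +0.00068°, Δλ = +0.00090°.
Converting to metres (1° lat = 111300 m, cos φ = 0.728391): observed ΔN = 75.7 m, observed ΔE = 73.0 m.
Subtracting the expected shift leaves a residual of 75.7 − (32.7) = 43.0 m north and 73.0 − (55.8) = 17.2 m east.
Residual distance = √(43.0² + 17.2²) = 46.3 m.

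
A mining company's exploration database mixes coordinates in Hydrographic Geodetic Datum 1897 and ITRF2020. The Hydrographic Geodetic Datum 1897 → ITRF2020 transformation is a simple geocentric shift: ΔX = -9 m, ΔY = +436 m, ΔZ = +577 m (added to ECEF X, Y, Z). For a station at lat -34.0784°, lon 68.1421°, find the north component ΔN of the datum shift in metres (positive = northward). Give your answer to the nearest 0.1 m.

At φ = -34.0784°, λ = 68.1421°: sin φ = -0.560327, cos φ = 0.828272, sin λ = 0.928110, cos λ = 0.372306.
ΔN = −sin φ cos λ·ΔX − sin φ sin λ·ΔY + cos φ·ΔZ = −(-0.560327)(0.372306)(-9) − (-0.560327)(0.928110)(436) + (0.828272)(577) = 702.77 m.

ΔN = 702.8 m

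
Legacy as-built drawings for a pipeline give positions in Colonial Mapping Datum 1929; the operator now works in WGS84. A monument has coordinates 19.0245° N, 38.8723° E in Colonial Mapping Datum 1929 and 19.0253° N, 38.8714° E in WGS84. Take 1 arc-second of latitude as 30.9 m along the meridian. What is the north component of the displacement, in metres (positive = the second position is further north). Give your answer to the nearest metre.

Δφ = 19.0253° − 19.0245° = +0.0008°; Δλ = 38.8714° − 38.8723° = -0.0009°.
1° of latitude = 3600 × 30.90 = 111240 m.
ΔN = Δφ × 111240 = 89.0 m; ΔE = Δλ × 111240 × cos(19.0245°) = -0.0009 × 111240 × 0.945379 = -94.6 m.

ΔN = 89 m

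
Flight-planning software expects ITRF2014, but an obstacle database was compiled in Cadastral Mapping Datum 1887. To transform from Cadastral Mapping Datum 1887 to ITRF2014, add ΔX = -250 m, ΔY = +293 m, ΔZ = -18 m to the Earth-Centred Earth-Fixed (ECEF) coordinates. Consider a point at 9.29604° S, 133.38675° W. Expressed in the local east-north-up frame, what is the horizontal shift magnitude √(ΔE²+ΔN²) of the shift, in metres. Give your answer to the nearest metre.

384 m

At φ = -9.29604°, λ = -133.38675°: sin φ = -0.161536, cos φ = 0.986867, sin λ = -0.726734, cos λ = -0.686919.
ΔE = −sin λ·ΔX + cos λ·ΔY = −(-0.726734)·(-250) + (-0.686919)·(293) = -382.95 m.
ΔN = −sin φ cos λ·ΔX − sin φ sin λ·ΔY + cos φ·ΔZ = −(-0.161536)(-0.686919)(-250) − (-0.161536)(-0.726734)(293) + (0.986867)(-18) = -24.42 m.
Horizontal magnitude = √(ΔE² + ΔN²) = √((-382.95)² + (-24.42)²) = 383.73 m.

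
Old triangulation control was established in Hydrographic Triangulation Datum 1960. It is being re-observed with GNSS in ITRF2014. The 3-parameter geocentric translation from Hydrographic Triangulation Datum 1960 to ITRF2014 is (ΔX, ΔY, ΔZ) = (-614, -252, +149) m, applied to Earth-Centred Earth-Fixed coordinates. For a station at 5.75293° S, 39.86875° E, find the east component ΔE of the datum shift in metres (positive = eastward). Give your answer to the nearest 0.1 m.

At φ = -5.75293°, λ = 39.86875°: sin φ = -0.100239, cos φ = 0.994963, sin λ = 0.641031, cos λ = 0.767515.
ΔE = −sin λ·ΔX + cos λ·ΔY = −(0.641031)·(-614) + (0.767515)·(-252) = 200.18 m.

ΔE = 200.2 m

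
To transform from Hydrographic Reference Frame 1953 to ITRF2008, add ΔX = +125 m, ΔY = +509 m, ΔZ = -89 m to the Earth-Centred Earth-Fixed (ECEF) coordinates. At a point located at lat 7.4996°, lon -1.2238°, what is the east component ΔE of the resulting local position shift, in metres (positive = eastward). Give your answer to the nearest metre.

ΔE = 512 m

The local east axis at (φ, λ) is (−sin λ, cos λ, 0), so ΔE = −sin(-1.2238°)·125 + cos(-1.2238°)·509 = 511.55 m.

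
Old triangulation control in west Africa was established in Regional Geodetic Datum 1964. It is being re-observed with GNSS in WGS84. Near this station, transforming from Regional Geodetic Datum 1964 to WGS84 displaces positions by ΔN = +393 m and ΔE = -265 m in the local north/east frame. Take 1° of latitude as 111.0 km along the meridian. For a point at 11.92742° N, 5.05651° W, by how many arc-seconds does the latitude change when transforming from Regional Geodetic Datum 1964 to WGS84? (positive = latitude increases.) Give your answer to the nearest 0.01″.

1° of latitude = 111.0 km, so Δφ = 393.0 / 111000 = 0.0035405° = 12.746″.

Δφ = 12.75″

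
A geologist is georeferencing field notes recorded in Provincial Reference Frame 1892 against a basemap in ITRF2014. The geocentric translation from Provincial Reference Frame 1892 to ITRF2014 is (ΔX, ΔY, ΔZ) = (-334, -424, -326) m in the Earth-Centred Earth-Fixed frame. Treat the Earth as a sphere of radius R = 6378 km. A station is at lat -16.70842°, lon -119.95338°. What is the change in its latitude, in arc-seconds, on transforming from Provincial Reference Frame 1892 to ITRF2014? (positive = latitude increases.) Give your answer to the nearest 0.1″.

Δφ = -5.1″

sin φ = -0.287501, cos φ = 0.957780, sin λ = -0.866432, cos λ = -0.499295.
North component: ΔN = −sin φ cos λ·ΔX − sin φ sin λ·ΔY + cos φ·ΔZ = −(-0.287501)(-0.499295)(-334) − (-0.287501)(-0.866432)(-424) + (0.957780)(-326) = -158.67 m.
1° of latitude spans πR/180 = 111317 m, so Δφ = -158.67 / 111317 × 3600 = -5.131″.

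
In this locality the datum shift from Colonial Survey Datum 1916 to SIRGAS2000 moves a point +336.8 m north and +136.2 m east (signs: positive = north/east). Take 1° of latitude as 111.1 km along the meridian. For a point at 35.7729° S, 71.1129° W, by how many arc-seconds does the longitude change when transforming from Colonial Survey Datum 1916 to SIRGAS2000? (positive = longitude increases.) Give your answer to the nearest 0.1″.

At latitude -35.7729°, cos φ = 0.811340.
1° of longitude at this latitude = 111.1 × cos φ = 90.14 km, so Δλ = 136.2 / 90139.9 = 0.0015110° = 5.440″.

Δλ = 5.4″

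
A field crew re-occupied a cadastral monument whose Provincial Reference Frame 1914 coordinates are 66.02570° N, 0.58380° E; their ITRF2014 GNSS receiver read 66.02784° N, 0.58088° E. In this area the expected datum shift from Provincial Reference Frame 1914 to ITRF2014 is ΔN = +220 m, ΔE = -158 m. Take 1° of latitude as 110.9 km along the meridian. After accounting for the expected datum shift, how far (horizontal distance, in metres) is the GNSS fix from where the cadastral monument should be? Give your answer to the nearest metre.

Observed coordinate differences: Δφ = +0.00214°, Δλ = -0.00292°.
Converting to metres (1° lat = 110900 m, cos φ = 0.406327): observed ΔN = 237.3 m, observed ΔE = -131.6 m.
Subtracting the expected shift leaves a residual of 237.3 − (220) = 17.3 m north and -131.6 − (-158) = 26.4 m east.
Residual distance = √(17.3² + 26.4²) = 31.6 m.

32 m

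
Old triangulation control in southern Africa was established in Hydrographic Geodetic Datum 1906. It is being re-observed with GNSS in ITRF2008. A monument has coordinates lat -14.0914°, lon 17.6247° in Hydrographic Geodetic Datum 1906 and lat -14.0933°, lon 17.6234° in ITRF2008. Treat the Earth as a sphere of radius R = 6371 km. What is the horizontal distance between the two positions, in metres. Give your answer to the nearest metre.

254 m

Δφ = -14.0933° − -14.0914° = -0.0019°; Δλ = 17.6234° − 17.6247° = -0.0013°.
1° along a meridian = πR/180 = 111195 m.
ΔN = Δφ × 111195 = -211.3 m; ΔE = Δλ × 111195 × cos(-14.0914°) = -0.0013 × 111195 × 0.969909 = -140.2 m.
Distance = √(ΔE² + ΔN²) = √((-140.2)² + (-211.3)²) = 253.6 m.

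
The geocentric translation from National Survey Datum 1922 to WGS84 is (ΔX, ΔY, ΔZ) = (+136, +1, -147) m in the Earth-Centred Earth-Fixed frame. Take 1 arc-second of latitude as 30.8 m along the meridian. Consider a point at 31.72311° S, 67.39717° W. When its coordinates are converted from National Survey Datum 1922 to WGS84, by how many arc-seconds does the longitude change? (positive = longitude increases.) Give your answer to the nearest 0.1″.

sin φ = -0.525815, cos φ = 0.850599, sin λ = -0.923191, cos λ = 0.384341.
East component: ΔE = −sin λ·ΔX + cos λ·ΔY = −(-0.923191)(136) + (0.384341)(1) = 125.94 m.
1° of latitude spans 3600 × 30.80 = 110880 m; at latitude φ, 1° of longitude spans that × cos φ = 94314.4 m, so Δλ = 125.94 / 94314.4 × 3600 = 4.807″.

Δλ = 4.8″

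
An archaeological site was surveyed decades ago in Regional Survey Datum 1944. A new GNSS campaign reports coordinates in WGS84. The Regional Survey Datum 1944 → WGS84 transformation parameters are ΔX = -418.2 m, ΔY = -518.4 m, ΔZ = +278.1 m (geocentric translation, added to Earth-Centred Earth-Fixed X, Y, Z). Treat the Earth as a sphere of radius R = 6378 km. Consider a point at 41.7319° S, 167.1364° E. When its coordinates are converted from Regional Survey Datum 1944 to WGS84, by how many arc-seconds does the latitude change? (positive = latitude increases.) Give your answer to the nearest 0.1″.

sin φ = -0.665646, cos φ = 0.746268, sin λ = 0.222631, cos λ = -0.974903.
North component: ΔN = −sin φ cos λ·ΔX − sin φ sin λ·ΔY + cos φ·ΔZ = −(-0.665646)(-0.974903)(-418.2) − (-0.665646)(0.222631)(-518.4) + (0.746268)(278.1) = 402.10 m.
1° of latitude spans πR/180 = 111317 m, so Δφ = 402.10 / 111317 × 3600 = 13.004″.

Δφ = 13.0″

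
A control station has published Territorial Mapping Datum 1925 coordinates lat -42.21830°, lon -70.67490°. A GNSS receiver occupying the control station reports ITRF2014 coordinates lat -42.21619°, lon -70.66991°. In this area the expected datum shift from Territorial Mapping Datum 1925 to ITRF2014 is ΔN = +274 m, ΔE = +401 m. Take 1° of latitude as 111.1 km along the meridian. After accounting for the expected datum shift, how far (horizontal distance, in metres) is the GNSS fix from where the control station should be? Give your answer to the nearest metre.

Observed coordinate differences: Δφ = +0.00211°, Δλ = +0.00499°.
Converting to metres (1° lat = 111100 m, cos φ = 0.740590): observed ΔN = 234.4 m, observed ΔE = 410.6 m.
Subtracting the expected shift leaves a residual of 234.4 − (274) = -39.6 m north and 410.6 − (401) = 9.6 m east.
Residual distance = √((-39.6)² + 9.6²) = 40.7 m.

41 m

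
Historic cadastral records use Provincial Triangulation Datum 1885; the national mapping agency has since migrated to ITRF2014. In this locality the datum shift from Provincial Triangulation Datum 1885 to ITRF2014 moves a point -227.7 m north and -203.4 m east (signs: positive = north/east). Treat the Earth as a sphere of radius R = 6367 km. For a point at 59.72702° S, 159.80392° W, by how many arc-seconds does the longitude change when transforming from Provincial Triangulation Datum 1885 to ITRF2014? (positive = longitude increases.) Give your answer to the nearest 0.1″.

At latitude -59.72702°, cos φ = 0.504120.
One radian of longitude at latitude φ spans R cos φ, so Δλ = ΔE / (R cos φ) = -203.4 / (6367000 × 0.504120) = -6.3370e-05 rad = -13.071″.

Δλ = -13.1″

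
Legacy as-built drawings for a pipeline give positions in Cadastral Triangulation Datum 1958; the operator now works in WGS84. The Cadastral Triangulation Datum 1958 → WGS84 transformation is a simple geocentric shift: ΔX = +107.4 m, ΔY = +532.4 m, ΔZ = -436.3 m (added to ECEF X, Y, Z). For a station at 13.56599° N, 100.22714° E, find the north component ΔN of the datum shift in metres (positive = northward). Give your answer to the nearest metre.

ΔN = -543 m

At φ = 13.56599°, λ = 100.22714°: sin φ = 0.234565, cos φ = 0.972100, sin λ = 0.984112, cos λ = -0.177551.
ΔN = −sin φ cos λ·ΔX − sin φ sin λ·ΔY + cos φ·ΔZ = −(0.234565)(-0.177551)(107.4) − (0.234565)(0.984112)(532.4) + (0.972100)(-436.3) = -542.55 m.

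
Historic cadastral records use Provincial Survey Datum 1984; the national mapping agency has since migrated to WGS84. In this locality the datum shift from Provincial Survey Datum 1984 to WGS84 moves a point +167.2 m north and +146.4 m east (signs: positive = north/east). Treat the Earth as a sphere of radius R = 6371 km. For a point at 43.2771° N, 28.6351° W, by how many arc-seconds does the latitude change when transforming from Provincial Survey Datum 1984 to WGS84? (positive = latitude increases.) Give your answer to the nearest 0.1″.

Δφ = 5.4″

On a sphere of radius R, 1 rad of latitude = R, so Δφ = ΔN / R = 167.2 / 6371000 = 2.6244e-05 rad = 5.413″.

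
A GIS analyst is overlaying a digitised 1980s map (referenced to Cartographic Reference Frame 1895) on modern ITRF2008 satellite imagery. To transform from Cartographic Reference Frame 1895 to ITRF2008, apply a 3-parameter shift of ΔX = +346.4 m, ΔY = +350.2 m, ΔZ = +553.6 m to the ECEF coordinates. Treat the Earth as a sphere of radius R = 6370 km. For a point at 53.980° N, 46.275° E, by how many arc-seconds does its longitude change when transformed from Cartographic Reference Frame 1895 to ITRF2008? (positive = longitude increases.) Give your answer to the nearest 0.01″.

Δλ = -0.46″

sin φ = 0.808812, cos φ = 0.588068, sin λ = 0.722666, cos λ = 0.691198.
East component: ΔE = −sin λ·ΔX + cos λ·ΔY = −(0.722666)(346.4) + (0.691198)(350.2) = -8.27 m.
1° of latitude spans πR/180 = 111177 m; at latitude φ, 1° of longitude spans that × cos φ = 65379.9 m, so Δλ = -8.27 / 65379.9 × 3600 = -0.456″.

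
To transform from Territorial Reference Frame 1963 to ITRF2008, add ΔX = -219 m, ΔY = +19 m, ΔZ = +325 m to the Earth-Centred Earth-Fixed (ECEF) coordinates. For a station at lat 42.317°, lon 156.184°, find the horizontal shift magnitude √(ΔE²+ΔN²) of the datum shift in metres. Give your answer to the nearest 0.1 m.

The local east axis at (φ, λ) is (−sin λ, cos λ, 0), so ΔE = −sin(156.184°)·(-219) + cos(156.184°)·19 = 71.05 m.
The local north axis is (−sin φ cos λ, −sin φ sin λ, cos φ), giving ΔN = -134.883 − 5.165 + 240.315 = 100.27 m.
Horizontal magnitude = √(ΔE² + ΔN²) = √(71.05² + 100.27²) = 122.89 m.

122.9 m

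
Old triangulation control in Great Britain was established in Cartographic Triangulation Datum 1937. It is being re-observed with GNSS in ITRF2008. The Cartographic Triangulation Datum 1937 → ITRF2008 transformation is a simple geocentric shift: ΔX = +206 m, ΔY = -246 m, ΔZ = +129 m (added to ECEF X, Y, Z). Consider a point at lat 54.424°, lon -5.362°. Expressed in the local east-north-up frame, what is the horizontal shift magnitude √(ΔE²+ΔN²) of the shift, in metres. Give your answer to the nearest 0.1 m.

251.3 m

At φ = 54.424°, λ = -5.362°: sin φ = 0.813345, cos φ = 0.581782, sin λ = -0.093448, cos λ = 0.995624.
ΔE = −sin λ·ΔX + cos λ·ΔY = −(-0.093448)·(206) + (0.995624)·(-246) = -225.67 m.
ΔN = −sin φ cos λ·ΔX − sin φ sin λ·ΔY + cos φ·ΔZ = −(0.813345)(0.995624)(206) − (0.813345)(-0.093448)(-246) + (0.581782)(129) = -110.46 m.
Horizontal magnitude = √(ΔE² + ΔN²) = √((-225.67)² + (-110.46)²) = 251.26 m.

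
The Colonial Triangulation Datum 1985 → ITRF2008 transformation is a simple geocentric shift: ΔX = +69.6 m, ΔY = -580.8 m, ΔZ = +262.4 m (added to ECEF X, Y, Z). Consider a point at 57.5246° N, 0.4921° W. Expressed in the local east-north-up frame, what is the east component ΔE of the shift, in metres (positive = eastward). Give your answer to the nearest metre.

At φ = 57.5246°, λ = -0.4921°: sin φ = 0.843622, cos φ = 0.536937, sin λ = -0.008589, cos λ = 0.999963.
ΔE = −sin λ·ΔX + cos λ·ΔY = −(-0.008589)·(69.6) + (0.999963)·(-580.8) = -580.18 m.

ΔE = -580 m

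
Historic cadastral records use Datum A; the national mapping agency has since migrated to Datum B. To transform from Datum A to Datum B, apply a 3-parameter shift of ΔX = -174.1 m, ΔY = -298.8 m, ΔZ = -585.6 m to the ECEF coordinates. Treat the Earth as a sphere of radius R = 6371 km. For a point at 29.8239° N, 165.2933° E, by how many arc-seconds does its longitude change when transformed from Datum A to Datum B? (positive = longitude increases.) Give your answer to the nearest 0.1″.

sin φ = 0.497336, cos φ = 0.867558, sin λ = 0.253871, cos λ = -0.967238.
East component: ΔE = −sin λ·ΔX + cos λ·ΔY = −(0.253871)(-174.1) + (-0.967238)(-298.8) = 333.21 m.
1° of latitude spans πR/180 = 111195 m; at latitude φ, 1° of longitude spans that × cos φ = 96468.1 m, so Δλ = 333.21 / 96468.1 × 3600 = 12.435″.

Δλ = 12.4″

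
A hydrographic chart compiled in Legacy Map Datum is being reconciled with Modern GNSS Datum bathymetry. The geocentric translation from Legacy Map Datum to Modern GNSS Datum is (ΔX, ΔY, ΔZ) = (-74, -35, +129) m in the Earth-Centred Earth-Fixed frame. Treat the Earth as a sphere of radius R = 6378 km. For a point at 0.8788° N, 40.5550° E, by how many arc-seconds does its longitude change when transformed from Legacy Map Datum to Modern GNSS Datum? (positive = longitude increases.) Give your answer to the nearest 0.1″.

sin φ = 0.015337, cos φ = 0.999882, sin λ = 0.650178, cos λ = 0.759782.
East component: ΔE = −sin λ·ΔX + cos λ·ΔY = −(0.650178)(-74) + (0.759782)(-35) = 21.52 m.
1° of latitude spans πR/180 = 111317 m; at latitude φ, 1° of longitude spans that × cos φ = 111304.0 m, so Δλ = 21.52 / 111304.0 × 3600 = 0.696″.

Δλ = 0.7″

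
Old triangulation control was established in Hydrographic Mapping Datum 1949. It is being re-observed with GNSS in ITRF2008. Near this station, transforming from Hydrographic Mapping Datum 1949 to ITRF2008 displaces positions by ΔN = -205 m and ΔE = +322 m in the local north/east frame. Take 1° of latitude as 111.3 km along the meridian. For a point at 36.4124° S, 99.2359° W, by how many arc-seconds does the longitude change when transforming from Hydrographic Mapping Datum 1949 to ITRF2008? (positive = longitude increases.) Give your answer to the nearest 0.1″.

Δλ = 12.9″

At latitude -36.4124°, cos φ = 0.804765.
1° of longitude at this latitude = 111.3 × cos φ = 89.57 km, so Δλ = 322.0 / 89570.4 = 0.0035949° = 12.942″.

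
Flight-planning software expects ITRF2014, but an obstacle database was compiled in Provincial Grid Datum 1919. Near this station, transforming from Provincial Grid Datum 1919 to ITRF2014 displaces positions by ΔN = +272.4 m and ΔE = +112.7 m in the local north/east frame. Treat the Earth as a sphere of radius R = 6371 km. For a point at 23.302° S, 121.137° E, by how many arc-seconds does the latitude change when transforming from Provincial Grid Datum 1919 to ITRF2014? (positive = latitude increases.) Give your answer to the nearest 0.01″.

Δφ = 8.82″

On a sphere of radius R, 1 rad of latitude = R, so Δφ = ΔN / R = 272.4 / 6371000 = 4.2756e-05 rad = 8.819″.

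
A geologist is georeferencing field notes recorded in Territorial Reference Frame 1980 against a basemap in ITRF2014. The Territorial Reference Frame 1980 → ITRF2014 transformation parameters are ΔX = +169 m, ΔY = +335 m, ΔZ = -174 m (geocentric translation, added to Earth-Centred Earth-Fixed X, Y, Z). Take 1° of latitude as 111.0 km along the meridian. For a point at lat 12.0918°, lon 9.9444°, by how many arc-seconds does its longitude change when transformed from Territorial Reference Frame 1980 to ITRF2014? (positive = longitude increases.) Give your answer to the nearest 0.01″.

Δλ = 9.98″

sin φ = 0.209479, cos φ = 0.977813, sin λ = 0.172692, cos λ = 0.984976.
East component: ΔE = −sin λ·ΔX + cos λ·ΔY = −(0.172692)(169) + (0.984976)(335) = 300.78 m.
1° of latitude spans 111000 m; at latitude φ, 1° of longitude spans that × cos φ = 108537.3 m, so Δλ = 300.78 / 108537.3 × 3600 = 9.976″.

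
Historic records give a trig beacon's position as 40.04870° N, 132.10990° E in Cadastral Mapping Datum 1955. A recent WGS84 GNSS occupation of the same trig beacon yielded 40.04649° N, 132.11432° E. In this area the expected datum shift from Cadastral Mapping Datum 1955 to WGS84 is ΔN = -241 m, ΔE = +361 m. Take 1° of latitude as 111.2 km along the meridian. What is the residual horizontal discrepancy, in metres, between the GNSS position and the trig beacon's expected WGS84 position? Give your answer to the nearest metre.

16 m

Observed coordinate differences: Δφ = -0.00221°, Δλ = +0.00442°.
Converting to metres (1° lat = 111200 m, cos φ = 0.765498): observed ΔN = -245.8 m, observed ΔE = 376.2 m.
Subtracting the expected shift leaves a residual of -245.8 − (-241) = -4.8 m north and 376.2 − (361) = 15.2 m east.
Residual distance = √((-4.8)² + 15.2²) = 16.0 m.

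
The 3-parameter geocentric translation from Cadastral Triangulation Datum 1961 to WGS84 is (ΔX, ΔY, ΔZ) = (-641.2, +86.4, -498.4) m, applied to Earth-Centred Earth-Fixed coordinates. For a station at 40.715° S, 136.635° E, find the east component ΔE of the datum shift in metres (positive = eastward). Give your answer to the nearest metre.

ΔE = 377 m

At φ = -40.715°, λ = 136.635°: sin φ = -0.652297, cos φ = 0.757964, sin λ = 0.686644, cos λ = -0.726994.
ΔE = −sin λ·ΔX + cos λ·ΔY = −(0.686644)·(-641.2) + (-0.726994)·(86.4) = 377.46 m.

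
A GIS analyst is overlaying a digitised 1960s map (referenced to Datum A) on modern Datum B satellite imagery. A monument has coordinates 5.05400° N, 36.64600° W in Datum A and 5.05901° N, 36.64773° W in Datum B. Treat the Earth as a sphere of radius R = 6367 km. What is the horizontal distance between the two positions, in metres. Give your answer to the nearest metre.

Δφ = 5.05901° − 5.05400° = +0.00501°; Δλ = -36.64773° − -36.64600° = -0.00173°.
1° along a meridian = πR/180 = 111125 m.
ΔN = Δφ × 111125 = 556.7 m; ΔE = Δλ × 111125 × cos(5.05400°) = -0.00173 × 111125 × 0.996112 = -191.5 m.
Distance = √(ΔE² + ΔN²) = √((-191.5)² + 556.7²) = 588.8 m.

589 m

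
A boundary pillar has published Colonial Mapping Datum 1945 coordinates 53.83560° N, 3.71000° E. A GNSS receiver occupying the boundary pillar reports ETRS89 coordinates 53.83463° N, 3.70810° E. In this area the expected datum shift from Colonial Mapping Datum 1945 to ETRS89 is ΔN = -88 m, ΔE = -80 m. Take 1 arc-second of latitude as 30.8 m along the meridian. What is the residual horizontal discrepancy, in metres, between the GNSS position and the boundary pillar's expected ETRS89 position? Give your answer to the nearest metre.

48 m

Observed coordinate differences: Δφ = -0.00097°, Δλ = -0.00190°.
Converting to metres (1° lat = 110880 m, cos φ = 0.590104): observed ΔN = -107.6 m, observed ΔE = -124.3 m.
Subtracting the expected shift leaves a residual of -107.6 − (-88) = -19.6 m north and -124.3 − (-80) = -44.3 m east.
Residual distance = √((-19.6)² + (-44.3)²) = 48.4 m.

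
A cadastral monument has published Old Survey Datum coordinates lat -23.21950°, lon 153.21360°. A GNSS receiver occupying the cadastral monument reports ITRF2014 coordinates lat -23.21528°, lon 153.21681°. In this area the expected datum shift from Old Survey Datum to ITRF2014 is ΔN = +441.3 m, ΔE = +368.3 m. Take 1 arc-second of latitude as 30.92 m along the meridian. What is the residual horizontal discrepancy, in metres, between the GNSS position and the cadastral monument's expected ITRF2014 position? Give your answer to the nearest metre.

49 m

Observed coordinate differences: Δφ = +0.00422°, Δλ = +0.00321°.
Converting to metres (1° lat = 111312 m, cos φ = 0.919001): observed ΔN = 469.7 m, observed ΔE = 328.4 m.
Subtracting the expected shift leaves a residual of 469.7 − (441.3) = 28.4 m north and 328.4 − (368.3) = -39.9 m east.
Residual distance = √(28.4² + (-39.9)²) = 49.0 m.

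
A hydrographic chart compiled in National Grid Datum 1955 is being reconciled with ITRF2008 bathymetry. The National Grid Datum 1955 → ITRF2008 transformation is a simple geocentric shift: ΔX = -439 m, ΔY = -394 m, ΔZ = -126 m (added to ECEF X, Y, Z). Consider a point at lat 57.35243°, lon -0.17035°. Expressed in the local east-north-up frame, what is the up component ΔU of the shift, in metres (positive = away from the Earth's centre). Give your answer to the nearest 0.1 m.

ΔU = -342.3 m

The local up (radial) axis is (cos φ cos λ, cos φ sin λ, sin φ), giving ΔU = -236.826 + 0.632 − 106.093 = -342.29 m.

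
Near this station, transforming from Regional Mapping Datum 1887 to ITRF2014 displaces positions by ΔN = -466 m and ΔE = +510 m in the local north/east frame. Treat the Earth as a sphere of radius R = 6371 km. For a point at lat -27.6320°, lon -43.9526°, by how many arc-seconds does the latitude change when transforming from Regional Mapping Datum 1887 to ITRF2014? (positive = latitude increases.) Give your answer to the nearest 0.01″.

Δφ = -15.09″

On a sphere of radius R, 1 rad of latitude = R, so Δφ = ΔN / R = -466.0 / 6371000 = -7.3144e-05 rad = -15.087″.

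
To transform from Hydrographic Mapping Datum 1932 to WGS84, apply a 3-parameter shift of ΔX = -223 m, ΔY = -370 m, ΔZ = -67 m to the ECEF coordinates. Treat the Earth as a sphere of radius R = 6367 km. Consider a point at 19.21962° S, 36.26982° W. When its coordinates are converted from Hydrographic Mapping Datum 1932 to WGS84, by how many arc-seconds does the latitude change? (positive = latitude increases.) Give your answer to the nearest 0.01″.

sin φ = -0.329190, cos φ = 0.944264, sin λ = -0.591589, cos λ = 0.806240.
North component: ΔN = −sin φ cos λ·ΔX − sin φ sin λ·ΔY + cos φ·ΔZ = −(-0.329190)(0.806240)(-223) − (-0.329190)(-0.591589)(-370) + (0.944264)(-67) = -50.40 m.
1° of latitude spans πR/180 = 111125 m, so Δφ = -50.40 / 111125 × 3600 = -1.633″.

Δφ = -1.63″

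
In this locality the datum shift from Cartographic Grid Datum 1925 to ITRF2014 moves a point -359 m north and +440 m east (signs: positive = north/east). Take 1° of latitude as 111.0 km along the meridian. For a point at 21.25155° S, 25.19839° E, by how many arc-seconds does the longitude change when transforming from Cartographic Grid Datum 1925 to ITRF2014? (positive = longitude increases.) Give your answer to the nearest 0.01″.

At latitude -21.25155°, cos φ = 0.931998.
1° of longitude at this latitude = 111.0 × cos φ = 103.45 km, so Δλ = 440.0 / 103451.8 = 0.0042532° = 15.311″.

Δλ = 15.31″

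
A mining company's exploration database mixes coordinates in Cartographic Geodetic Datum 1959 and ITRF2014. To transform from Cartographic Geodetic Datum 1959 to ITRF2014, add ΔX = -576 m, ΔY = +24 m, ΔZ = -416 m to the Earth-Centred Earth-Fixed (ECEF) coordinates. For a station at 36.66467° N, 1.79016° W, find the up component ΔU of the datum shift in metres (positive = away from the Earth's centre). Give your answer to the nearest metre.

ΔU = -711 m

At φ = 36.66467°, λ = -1.79016°: sin φ = 0.597131, cos φ = 0.802144, sin λ = -0.031239, cos λ = 0.999512.
ΔU = cos φ cos λ·ΔX + cos φ sin λ·ΔY + sin φ·ΔZ = (0.802144)(0.999512)(-576) + (0.802144)(-0.031239)(24) + (0.597131)(-416) = -710.82 m.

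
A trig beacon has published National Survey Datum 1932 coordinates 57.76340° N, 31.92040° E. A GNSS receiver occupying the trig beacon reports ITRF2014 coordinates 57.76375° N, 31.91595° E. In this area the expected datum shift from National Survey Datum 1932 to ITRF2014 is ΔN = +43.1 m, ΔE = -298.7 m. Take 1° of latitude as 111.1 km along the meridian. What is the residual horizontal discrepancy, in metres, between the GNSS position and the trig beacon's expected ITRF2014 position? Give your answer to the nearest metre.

35 m

Observed coordinate differences: Δφ = +0.00035°, Δλ = -0.00445°.
Converting to metres (1° lat = 111100 m, cos φ = 0.533417): observed ΔN = 38.9 m, observed ΔE = -263.7 m.
Subtracting the expected shift leaves a residual of 38.9 − (43.1) = -4.2 m north and -263.7 − (-298.7) = 35.0 m east.
Residual distance = √((-4.2)² + 35.0²) = 35.2 m.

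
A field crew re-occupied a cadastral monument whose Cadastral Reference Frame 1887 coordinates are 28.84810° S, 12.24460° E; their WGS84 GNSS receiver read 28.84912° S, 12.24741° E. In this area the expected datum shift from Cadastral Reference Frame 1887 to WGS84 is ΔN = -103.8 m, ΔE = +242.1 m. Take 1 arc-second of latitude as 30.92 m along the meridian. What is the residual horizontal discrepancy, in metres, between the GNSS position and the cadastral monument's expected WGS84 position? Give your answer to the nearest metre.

33 m

Observed coordinate differences: Δφ = -0.00102°, Δλ = +0.00281°.
Converting to metres (1° lat = 111312 m, cos φ = 0.875902): observed ΔN = -113.5 m, observed ΔE = 274.0 m.
Subtracting the expected shift leaves a residual of -113.5 − (-103.8) = -9.7 m north and 274.0 − (242.1) = 31.9 m east.
Residual distance = √((-9.7)² + 31.9²) = 33.3 m.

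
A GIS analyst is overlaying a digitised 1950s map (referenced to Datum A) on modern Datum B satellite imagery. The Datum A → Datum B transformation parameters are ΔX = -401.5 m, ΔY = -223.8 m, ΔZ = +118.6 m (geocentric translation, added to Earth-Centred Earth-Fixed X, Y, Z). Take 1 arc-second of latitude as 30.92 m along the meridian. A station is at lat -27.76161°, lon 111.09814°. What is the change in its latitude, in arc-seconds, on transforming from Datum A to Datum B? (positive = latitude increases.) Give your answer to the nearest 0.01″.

Δφ = 2.43″

sin φ = -0.465794, cos φ = 0.884893, sin λ = 0.932965, cos λ = -0.359967.
North component: ΔN = −sin φ cos λ·ΔX − sin φ sin λ·ΔY + cos φ·ΔZ = −(-0.465794)(-0.359967)(-401.5) − (-0.465794)(0.932965)(-223.8) + (0.884893)(118.6) = 75.01 m.
1° of latitude spans 3600 × 30.92 = 111312 m, so Δφ = 75.01 / 111312 × 3600 = 2.426″.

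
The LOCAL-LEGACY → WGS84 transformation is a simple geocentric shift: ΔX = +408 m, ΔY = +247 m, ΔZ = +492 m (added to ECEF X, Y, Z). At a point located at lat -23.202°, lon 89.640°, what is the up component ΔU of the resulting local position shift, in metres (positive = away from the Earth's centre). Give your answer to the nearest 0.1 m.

ΔU = 35.5 m

The local up (radial) axis is (cos φ cos λ, cos φ sin λ, sin φ), giving ΔU = 2.356 + 227.019 − 193.835 = 35.54 m.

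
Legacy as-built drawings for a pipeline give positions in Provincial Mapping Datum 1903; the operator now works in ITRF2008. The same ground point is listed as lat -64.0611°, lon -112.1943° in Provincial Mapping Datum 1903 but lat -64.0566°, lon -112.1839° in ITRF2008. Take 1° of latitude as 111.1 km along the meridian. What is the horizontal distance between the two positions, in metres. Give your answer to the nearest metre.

711 m

Δφ = -64.0566° − -64.0611° = +0.0045°; Δλ = -112.1839° − -112.1943° = +0.0104°.
ΔN = Δφ × 111100 = 499.9 m; ΔE = Δλ × 111100 × cos(-64.0611°) = +0.0104 × 111100 × 0.437412 = 505.4 m.
Distance = √(ΔE² + ΔN²) = √(505.4² + 499.9²) = 710.9 m.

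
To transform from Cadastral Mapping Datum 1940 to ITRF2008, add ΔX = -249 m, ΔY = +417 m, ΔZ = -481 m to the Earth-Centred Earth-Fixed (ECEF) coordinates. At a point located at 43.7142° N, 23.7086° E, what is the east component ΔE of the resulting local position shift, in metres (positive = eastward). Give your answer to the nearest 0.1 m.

At φ = 43.7142°, λ = 23.7086°: sin φ = 0.691062, cos φ = 0.722796, sin λ = 0.402085, cos λ = 0.915602.
ΔE = −sin λ·ΔX + cos λ·ΔY = −(0.402085)·(-249) + (0.915602)·(417) = 481.93 m.

ΔE = 481.9 m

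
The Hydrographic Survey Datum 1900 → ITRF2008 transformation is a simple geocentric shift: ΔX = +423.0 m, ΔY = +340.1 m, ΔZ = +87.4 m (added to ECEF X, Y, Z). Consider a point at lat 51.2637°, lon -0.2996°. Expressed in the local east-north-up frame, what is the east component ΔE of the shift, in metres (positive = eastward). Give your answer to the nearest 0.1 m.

The local east axis at (φ, λ) is (−sin λ, cos λ, 0), so ΔE = −sin(-0.2996°)·423.0 + cos(-0.2996°)·340.1 = 342.31 m.

ΔE = 342.3 m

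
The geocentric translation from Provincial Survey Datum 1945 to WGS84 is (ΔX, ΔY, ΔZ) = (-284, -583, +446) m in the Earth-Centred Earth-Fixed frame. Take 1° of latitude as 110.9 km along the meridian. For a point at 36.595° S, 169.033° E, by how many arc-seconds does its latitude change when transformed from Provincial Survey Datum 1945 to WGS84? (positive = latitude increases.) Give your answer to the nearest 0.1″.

sin φ = -0.596155, cos φ = 0.802870, sin λ = 0.190244, cos λ = -0.981737.
North component: ΔN = −sin φ cos λ·ΔX − sin φ sin λ·ΔY + cos φ·ΔZ = −(-0.596155)(-0.981737)(-284) − (-0.596155)(0.190244)(-583) + (0.802870)(446) = 458.17 m.
1° of latitude spans 110900 m, so Δφ = 458.17 / 110900 × 3600 = 14.873″.

Δφ = 14.9″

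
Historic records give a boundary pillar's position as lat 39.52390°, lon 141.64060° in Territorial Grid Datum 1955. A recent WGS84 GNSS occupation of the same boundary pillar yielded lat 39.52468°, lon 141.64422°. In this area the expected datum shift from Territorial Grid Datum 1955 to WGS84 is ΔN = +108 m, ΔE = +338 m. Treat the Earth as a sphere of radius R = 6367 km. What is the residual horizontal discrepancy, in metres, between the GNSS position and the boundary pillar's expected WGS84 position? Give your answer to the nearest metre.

35 m

Observed coordinate differences: Δφ = +0.00078°, Δλ = +0.00362°.
Converting to metres (1° lat = 111125 m, cos φ = 0.771359): observed ΔN = 86.7 m, observed ΔE = 310.3 m.
Subtracting the expected shift leaves a residual of 86.7 − (108) = -21.3 m north and 310.3 − (338) = -27.7 m east.
Residual distance = √((-21.3)² + (-27.7)²) = 35.0 m.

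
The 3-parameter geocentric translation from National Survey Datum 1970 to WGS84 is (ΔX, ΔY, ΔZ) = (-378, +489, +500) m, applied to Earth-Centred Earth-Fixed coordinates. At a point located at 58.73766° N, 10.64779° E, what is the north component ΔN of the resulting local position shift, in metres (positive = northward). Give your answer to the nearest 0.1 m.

ΔN = 499.8 m

At φ = 58.73766°, λ = 10.64779°: sin φ = 0.854800, cos φ = 0.518957, sin λ = 0.184771, cos λ = 0.982782.
ΔN = −sin φ cos λ·ΔX − sin φ sin λ·ΔY + cos φ·ΔZ = −(0.854800)(0.982782)(-378) − (0.854800)(0.184771)(489) + (0.518957)(500) = 499.80 m.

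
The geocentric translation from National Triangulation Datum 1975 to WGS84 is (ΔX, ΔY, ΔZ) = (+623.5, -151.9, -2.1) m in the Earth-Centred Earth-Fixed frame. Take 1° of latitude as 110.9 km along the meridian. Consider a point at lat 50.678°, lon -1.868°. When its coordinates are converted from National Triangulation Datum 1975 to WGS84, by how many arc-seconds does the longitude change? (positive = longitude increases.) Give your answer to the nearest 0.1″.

Δλ = -6.7″

sin φ = 0.773597, cos φ = 0.633678, sin λ = -0.032597, cos λ = 0.999469.
East component: ΔE = −sin λ·ΔX + cos λ·ΔY = −(-0.032597)(623.5) + (0.999469)(-151.9) = -131.50 m.
1° of latitude spans 110900 m; at latitude φ, 1° of longitude spans that × cos φ = 70274.9 m, so Δλ = -131.50 / 70274.9 × 3600 = -6.736″.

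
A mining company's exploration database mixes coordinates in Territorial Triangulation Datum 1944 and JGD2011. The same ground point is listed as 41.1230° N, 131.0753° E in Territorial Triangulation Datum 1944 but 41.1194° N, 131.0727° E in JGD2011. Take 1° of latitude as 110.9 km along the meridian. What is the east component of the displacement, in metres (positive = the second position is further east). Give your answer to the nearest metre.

ΔE = -217 m

Δφ = 41.1194° − 41.1230° = -0.0036°; Δλ = 131.0727° − 131.0753° = -0.0026°.
ΔN = Δφ × 110900 = -399.2 m; ΔE = Δλ × 110900 × cos(41.1230°) = -0.0026 × 110900 × 0.753299 = -217.2 m.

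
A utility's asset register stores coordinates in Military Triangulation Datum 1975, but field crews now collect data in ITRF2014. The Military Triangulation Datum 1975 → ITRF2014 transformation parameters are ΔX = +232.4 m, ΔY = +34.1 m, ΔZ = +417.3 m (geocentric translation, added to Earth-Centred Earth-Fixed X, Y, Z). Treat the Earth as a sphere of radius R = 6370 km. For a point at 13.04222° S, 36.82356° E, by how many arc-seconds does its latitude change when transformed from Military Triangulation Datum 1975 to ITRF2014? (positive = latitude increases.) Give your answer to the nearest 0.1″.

Δφ = 14.7″

sin φ = -0.225669, cos φ = 0.974204, sin λ = 0.599353, cos λ = 0.800485.
North component: ΔN = −sin φ cos λ·ΔX − sin φ sin λ·ΔY + cos φ·ΔZ = −(-0.225669)(0.800485)(232.4) − (-0.225669)(0.599353)(34.1) + (0.974204)(417.3) = 453.13 m.
1° of latitude spans πR/180 = 111177 m, so Δφ = 453.13 / 111177 × 3600 = 14.673″.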